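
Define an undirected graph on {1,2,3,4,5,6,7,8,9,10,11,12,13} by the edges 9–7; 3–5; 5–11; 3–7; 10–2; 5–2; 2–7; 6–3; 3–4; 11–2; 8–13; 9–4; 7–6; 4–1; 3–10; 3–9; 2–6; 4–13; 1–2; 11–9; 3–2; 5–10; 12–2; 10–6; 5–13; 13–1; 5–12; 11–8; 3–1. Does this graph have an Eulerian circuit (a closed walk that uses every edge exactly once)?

Yes

Degrees: 1:4, 2:8, 3:8, 4:4, 5:6, 6:4, 7:4, 8:2, 9:4, 10:4, 11:4, 12:2, 13:4
Every vertex has even degree and the edges form a single connected piece, so an Eulerian circuit exists.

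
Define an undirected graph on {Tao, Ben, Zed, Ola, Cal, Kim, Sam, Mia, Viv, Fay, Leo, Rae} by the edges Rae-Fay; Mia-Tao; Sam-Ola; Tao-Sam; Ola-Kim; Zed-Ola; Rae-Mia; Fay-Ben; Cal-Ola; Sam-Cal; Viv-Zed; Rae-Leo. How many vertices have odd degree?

Degrees: Tao:2, Ben:1, Zed:2, Ola:4, Cal:2, Kim:1, Sam:3, Mia:2, Viv:1, Fay:2, Leo:1, Rae:3
Odd-degree vertices: Ben, Kim, Sam, Viv, Leo, Rae.

6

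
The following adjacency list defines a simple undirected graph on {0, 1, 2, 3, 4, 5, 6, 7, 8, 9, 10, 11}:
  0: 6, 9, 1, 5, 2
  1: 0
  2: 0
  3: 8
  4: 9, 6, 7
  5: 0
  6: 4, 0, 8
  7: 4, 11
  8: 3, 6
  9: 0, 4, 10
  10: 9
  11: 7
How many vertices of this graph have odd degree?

Degrees: 0:5, 1:1, 2:1, 3:1, 4:3, 5:1, 6:3, 7:2, 8:2, 9:3, 10:1, 11:1
Odd-degree vertices: 0, 1, 2, 3, 4, 5, 6, 9, 10, 11.

10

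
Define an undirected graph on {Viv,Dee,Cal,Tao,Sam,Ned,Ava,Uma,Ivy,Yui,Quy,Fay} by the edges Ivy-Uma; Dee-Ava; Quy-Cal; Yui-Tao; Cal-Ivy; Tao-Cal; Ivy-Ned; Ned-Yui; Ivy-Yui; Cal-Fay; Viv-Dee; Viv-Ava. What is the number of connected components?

Component: {Sam}
Component: {Viv, Dee, Ava}
Component: {Cal, Tao, Ned, Uma, Ivy, Yui, Quy, Fay}

3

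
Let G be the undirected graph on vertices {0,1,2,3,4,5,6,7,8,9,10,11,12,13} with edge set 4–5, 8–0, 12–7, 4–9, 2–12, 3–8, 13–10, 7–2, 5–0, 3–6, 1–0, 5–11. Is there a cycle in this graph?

Yes

The graph has 14 vertices, 12 edges, and 3 connected components.
One cycle is 2-12-7-2.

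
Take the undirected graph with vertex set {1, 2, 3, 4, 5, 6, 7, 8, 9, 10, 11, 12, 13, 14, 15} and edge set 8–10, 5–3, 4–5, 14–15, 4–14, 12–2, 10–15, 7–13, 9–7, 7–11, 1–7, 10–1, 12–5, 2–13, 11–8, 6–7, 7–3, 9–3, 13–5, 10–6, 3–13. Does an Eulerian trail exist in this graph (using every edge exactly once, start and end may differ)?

Yes

Degrees: 1:2, 2:2, 3:4, 4:2, 5:4, 6:2, 7:6, 8:2, 9:2, 10:4, 11:2, 12:2, 13:4, 14:2, 15:2
Odd-degree vertices: none (0 total).
The non-isolated vertices are connected and exactly 0 have odd degree, so an Eulerian trail exists.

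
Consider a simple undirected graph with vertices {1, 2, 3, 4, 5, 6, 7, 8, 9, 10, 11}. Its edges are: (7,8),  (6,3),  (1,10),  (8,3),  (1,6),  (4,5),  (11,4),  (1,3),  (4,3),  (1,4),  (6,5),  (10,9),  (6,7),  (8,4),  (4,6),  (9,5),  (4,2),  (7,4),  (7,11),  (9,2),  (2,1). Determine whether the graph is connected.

Starting from 1 and exploring outward reaches every vertex (1, 4, 10, 2, 3, 6, 5, 11, 8, 7, 9); the graph is connected.

Yes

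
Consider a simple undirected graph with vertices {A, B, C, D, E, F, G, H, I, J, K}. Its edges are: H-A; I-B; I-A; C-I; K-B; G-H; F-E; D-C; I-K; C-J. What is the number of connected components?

Component: {E, F}
Component: {A, B, C, D, G, H, I, J, K}

2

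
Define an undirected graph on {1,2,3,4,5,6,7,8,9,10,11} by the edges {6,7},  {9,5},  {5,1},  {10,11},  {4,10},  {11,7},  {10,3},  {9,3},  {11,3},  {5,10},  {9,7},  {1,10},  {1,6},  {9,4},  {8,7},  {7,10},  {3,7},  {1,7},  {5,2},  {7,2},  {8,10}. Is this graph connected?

Starting from 1 and exploring outward reaches every vertex (1, 6, 7, 5, 10, 9, 11, 2, 8, 3, 4); the graph is connected.

Yes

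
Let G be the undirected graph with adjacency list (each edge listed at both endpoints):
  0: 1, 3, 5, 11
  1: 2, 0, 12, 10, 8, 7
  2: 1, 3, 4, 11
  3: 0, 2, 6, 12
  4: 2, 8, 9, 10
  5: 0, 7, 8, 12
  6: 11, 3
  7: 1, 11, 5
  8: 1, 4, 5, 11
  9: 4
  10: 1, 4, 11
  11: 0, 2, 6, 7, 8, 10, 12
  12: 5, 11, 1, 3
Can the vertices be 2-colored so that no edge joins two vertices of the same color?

A valid 2-coloring puts {1, 3, 4, 5, 11} on one side and {0, 2, 6, 7, 8, 9, 10, 12} on the other; every edge crosses between the two sides.

Yes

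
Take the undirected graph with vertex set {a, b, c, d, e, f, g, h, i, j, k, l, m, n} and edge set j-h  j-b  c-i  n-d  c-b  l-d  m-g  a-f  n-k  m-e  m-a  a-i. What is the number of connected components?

2

Component: {d, k, l, n}
Component: {a, b, c, e, f, g, h, i, j, m}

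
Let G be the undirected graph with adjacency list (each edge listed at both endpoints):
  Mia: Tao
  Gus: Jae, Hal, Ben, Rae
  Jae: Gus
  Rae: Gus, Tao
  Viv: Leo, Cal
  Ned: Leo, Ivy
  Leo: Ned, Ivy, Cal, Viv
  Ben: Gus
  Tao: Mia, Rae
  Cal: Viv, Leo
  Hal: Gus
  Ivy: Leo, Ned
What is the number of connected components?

2

Component: {Viv, Ned, Leo, Cal, Ivy}
Component: {Mia, Gus, Jae, Rae, Ben, Tao, Hal}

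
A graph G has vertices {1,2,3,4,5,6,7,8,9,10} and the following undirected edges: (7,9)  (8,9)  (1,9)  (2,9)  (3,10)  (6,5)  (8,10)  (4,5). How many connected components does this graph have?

Component: {4, 5, 6}
Component: {1, 2, 3, 7, 8, 9, 10}

2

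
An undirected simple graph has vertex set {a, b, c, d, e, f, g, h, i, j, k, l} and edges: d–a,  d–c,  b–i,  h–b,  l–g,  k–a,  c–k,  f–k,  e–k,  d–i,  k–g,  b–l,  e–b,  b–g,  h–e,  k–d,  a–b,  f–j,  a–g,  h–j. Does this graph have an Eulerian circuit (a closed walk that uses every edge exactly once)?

Degrees: a:4, b:6, c:2, d:4, e:3, f:2, g:4, h:3, i:2, j:2, k:6, l:2
Vertices with odd degree: e, h. An Eulerian circuit requires all degrees even.

No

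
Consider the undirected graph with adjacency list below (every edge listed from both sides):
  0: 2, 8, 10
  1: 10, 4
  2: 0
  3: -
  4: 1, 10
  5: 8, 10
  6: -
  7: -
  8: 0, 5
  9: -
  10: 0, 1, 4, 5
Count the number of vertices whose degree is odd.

2

Degrees: 0:3, 1:2, 2:1, 3:0, 4:2, 5:2, 6:0, 7:0, 8:2, 9:0, 10:4
Odd-degree vertices: 0, 2.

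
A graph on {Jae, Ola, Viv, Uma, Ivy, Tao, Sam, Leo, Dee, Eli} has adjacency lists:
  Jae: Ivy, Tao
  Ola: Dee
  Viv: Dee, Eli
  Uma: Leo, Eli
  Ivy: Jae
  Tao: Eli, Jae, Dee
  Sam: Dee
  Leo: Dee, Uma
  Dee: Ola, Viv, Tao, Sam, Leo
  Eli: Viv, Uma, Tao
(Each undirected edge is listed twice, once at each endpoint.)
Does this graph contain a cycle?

|V| = 10, |E| = 11, number of components = 1.
Since 11 > 10 - 1, a cycle must exist; for instance Tao-Dee-Leo-Uma-Eli-Tao.

Yes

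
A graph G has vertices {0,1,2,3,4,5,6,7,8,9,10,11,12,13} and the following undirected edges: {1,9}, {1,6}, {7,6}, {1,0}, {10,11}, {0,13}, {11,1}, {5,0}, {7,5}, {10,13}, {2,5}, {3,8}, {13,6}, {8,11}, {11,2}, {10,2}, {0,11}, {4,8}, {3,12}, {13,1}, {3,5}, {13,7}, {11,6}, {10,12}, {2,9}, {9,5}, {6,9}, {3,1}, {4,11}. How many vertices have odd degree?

Degrees: 0:4, 1:6, 2:4, 3:4, 4:2, 5:5, 6:5, 7:3, 8:3, 9:4, 10:4, 11:7, 12:2, 13:5
Odd-degree vertices: 5, 6, 7, 8, 11, 13.

6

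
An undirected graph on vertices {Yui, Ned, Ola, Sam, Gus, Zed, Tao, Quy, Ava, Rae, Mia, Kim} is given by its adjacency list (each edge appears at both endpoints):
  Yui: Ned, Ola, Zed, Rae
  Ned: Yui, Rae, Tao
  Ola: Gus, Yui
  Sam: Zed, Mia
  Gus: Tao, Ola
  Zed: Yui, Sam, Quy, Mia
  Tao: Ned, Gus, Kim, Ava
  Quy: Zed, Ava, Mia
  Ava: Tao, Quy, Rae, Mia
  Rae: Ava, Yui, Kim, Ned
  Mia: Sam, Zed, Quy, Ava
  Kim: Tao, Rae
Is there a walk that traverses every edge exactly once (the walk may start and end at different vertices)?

Yes

Degrees: Yui:4, Ned:3, Ola:2, Sam:2, Gus:2, Zed:4, Tao:4, Quy:3, Ava:4, Rae:4, Mia:4, Kim:2
Odd-degree vertices: Ned, Quy (2 total).
The non-isolated vertices are connected and exactly 2 have odd degree, so an Eulerian trail exists (from Ned to Quy).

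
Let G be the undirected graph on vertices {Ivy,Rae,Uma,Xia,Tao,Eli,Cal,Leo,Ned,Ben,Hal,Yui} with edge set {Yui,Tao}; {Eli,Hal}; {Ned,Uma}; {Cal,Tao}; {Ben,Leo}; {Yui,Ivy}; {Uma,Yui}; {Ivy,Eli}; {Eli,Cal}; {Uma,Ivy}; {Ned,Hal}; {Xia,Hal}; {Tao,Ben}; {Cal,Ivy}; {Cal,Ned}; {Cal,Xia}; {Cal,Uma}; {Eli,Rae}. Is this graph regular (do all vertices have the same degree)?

No

Degrees: Ivy:4, Rae:1, Uma:4, Xia:2, Tao:3, Eli:4, Cal:6, Leo:1, Ned:3, Ben:2, Hal:3, Yui:3
Vertex Rae has degree 1 while Cal has degree 6, so the graph is not regular.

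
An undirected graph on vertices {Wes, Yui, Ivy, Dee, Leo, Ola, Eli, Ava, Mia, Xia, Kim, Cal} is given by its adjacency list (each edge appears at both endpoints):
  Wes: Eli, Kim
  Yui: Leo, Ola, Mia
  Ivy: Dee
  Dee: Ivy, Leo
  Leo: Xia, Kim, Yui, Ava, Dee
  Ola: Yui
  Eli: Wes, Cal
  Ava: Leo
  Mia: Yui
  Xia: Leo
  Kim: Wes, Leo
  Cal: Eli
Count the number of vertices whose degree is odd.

Degrees: Wes:2, Yui:3, Ivy:1, Dee:2, Leo:5, Ola:1, Eli:2, Ava:1, Mia:1, Xia:1, Kim:2, Cal:1
Odd-degree vertices: Yui, Ivy, Leo, Ola, Ava, Mia, Xia, Cal.

8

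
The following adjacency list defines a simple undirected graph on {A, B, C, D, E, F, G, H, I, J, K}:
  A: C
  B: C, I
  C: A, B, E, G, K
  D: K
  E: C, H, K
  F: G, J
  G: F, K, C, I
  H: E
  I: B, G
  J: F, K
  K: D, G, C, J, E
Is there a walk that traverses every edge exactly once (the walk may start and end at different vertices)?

Degrees: A:1, B:2, C:5, D:1, E:3, F:2, G:4, H:1, I:2, J:2, K:5
Odd-degree vertices: A, C, D, E, H, K (6 total).
With 6 odd-degree vertices (more than two), no single trail can use every edge.

No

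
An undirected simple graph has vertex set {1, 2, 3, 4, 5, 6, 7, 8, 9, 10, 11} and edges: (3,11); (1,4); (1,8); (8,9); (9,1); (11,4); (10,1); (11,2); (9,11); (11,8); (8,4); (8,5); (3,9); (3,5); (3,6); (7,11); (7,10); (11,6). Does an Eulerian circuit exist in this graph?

No

Degrees: 1:4, 2:1, 3:4, 4:3, 5:2, 6:2, 7:2, 8:5, 9:4, 10:2, 11:7
Vertices with odd degree: 2, 4, 8, 11. An Eulerian circuit requires all degrees even.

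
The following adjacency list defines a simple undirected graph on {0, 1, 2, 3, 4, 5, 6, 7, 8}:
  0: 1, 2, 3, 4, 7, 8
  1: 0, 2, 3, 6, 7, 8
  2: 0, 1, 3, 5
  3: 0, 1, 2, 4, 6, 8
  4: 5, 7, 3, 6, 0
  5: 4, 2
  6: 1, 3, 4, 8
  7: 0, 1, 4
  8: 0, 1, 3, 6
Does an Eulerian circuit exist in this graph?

No

Degrees: 0:6, 1:6, 2:4, 3:6, 4:5, 5:2, 6:4, 7:3, 8:4
Vertices with odd degree: 4, 7. An Eulerian circuit requires all degrees even.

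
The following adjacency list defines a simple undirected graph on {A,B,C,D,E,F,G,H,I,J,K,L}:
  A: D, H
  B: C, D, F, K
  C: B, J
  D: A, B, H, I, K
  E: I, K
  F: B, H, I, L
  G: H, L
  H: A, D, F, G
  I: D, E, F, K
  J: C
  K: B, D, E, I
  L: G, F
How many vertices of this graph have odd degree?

2

Degrees: A:2, B:4, C:2, D:5, E:2, F:4, G:2, H:4, I:4, J:1, K:4, L:2
Odd-degree vertices: D, J.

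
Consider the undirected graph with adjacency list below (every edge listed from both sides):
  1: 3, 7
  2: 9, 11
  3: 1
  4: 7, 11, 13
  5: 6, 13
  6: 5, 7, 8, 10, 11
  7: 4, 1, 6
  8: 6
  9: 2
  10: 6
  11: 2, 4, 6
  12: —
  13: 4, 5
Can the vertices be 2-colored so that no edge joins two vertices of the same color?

4-11-6-5-13-4 is an odd cycle (length 5), and a bipartite graph can contain only even cycles.

No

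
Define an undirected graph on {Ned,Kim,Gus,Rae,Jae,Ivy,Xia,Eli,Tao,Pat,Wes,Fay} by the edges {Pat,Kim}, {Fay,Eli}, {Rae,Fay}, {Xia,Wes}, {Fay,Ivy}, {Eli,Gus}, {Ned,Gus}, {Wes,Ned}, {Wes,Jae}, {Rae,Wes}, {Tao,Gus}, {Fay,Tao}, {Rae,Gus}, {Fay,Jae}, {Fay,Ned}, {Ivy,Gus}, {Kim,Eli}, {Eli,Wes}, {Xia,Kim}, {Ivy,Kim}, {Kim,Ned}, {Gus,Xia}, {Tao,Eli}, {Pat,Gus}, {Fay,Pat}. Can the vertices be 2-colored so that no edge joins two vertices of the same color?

No

Tao-Eli-Fay-Tao is an odd cycle (length 3), and a bipartite graph can contain only even cycles.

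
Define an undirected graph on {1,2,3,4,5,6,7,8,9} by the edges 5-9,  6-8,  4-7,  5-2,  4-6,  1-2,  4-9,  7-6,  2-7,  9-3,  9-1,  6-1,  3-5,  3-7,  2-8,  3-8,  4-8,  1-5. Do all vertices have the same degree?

Yes

Degrees: 1:4, 2:4, 3:4, 4:4, 5:4, 6:4, 7:4, 8:4, 9:4
All degrees equal 4; the graph is regular.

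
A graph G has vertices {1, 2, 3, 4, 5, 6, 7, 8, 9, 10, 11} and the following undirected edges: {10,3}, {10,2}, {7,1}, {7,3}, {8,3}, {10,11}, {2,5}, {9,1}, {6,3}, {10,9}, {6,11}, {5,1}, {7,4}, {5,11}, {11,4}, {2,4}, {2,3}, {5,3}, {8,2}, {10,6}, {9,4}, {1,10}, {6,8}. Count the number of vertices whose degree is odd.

Degrees: 1:4, 2:5, 3:6, 4:4, 5:4, 6:4, 7:3, 8:3, 9:3, 10:6, 11:4
Odd-degree vertices: 2, 7, 8, 9.

4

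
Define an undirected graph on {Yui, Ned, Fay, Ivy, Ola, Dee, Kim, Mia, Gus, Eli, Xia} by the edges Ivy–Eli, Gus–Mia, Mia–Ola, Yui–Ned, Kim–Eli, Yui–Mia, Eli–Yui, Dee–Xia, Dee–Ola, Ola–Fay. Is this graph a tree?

Yes

|V| = 11, |E| = 10.
It is connected with exactly 10 edges, hence acyclic — it is a tree.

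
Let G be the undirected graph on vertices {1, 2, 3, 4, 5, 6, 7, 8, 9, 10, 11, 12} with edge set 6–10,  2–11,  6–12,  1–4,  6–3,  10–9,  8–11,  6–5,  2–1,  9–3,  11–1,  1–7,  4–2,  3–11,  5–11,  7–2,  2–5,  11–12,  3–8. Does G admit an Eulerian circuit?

Degrees: 1:4, 2:5, 3:4, 4:2, 5:3, 6:4, 7:2, 8:2, 9:2, 10:2, 11:6, 12:2
Vertices with odd degree: 2, 5. An Eulerian circuit requires all degrees even.

No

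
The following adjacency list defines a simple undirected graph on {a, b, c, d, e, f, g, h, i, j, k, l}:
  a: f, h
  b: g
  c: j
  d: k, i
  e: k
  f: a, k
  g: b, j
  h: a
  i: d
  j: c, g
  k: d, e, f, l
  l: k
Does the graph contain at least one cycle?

No

The graph has 12 vertices, 10 edges, and 2 connected components.
A forest on 12 vertices with 2 components has exactly 10 edges, which matches — so no cycle.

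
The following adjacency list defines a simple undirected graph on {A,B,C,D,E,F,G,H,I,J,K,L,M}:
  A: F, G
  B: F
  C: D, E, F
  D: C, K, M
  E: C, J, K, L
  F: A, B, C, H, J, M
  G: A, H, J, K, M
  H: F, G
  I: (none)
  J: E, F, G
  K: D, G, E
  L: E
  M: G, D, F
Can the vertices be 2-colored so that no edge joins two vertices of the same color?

Yes

A valid 2-coloring puts {D, E, F, G, I} on one side and {A, B, C, H, J, K, L, M} on the other; every edge crosses between the two sides.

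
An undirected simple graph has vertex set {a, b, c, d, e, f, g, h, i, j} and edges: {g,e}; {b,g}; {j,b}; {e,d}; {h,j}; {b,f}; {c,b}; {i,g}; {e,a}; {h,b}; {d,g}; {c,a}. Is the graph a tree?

The graph has 10 vertices and 12 edges.
A tree on 10 vertices has exactly 9 edges; this graph has 12, so it contains a cycle and is not a tree.

No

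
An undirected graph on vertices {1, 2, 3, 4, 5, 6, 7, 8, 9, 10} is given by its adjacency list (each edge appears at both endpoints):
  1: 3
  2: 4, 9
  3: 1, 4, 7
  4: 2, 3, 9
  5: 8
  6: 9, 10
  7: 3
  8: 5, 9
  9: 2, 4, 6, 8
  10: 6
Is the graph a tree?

The graph has 10 vertices and 10 edges.
A tree on 10 vertices has exactly 9 edges; this graph has 10, so it contains a cycle and is not a tree.

No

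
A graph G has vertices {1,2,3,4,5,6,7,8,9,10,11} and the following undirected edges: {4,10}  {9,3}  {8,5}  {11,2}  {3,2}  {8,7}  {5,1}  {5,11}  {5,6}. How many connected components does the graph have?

2

Component: {4, 10}
Component: {1, 2, 3, 5, 6, 7, 8, 9, 11}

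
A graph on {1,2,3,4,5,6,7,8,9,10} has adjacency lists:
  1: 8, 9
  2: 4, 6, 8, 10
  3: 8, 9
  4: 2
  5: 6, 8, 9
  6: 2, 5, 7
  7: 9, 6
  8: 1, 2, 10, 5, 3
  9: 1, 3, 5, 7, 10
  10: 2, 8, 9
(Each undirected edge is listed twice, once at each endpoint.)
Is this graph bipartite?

No

The cycle 8-2-10-8 has length 3, which is odd, so the graph is not bipartite.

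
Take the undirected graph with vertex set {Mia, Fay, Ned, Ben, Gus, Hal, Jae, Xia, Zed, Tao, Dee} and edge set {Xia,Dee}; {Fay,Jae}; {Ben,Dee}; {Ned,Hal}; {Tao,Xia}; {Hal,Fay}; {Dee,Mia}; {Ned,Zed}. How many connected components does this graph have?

3

Component: {Gus}
Component: {Mia, Ben, Xia, Tao, Dee}
Component: {Fay, Ned, Hal, Jae, Zed}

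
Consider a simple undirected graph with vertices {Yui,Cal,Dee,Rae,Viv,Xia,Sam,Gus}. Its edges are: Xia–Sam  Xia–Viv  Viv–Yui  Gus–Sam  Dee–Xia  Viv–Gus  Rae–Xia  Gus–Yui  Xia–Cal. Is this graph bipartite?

The cycle Yui-Viv-Gus-Yui has length 3, which is odd, so the graph is not bipartite.

No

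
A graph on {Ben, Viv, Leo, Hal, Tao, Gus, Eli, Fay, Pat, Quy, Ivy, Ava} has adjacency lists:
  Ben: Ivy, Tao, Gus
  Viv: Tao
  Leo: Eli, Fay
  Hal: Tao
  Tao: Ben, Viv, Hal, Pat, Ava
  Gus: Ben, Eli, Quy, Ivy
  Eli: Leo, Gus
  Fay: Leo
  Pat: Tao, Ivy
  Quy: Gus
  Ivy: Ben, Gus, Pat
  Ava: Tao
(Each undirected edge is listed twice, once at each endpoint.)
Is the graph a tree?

No

|V| = 12, |E| = 13.
A tree on 12 vertices has exactly 11 edges; this graph has 13, so it contains a cycle and is not a tree.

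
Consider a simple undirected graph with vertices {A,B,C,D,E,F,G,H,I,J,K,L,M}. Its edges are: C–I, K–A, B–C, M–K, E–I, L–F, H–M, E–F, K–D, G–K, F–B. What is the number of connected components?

3

Component: {J}
Component: {A, D, G, H, K, M}
Component: {B, C, E, F, I, L}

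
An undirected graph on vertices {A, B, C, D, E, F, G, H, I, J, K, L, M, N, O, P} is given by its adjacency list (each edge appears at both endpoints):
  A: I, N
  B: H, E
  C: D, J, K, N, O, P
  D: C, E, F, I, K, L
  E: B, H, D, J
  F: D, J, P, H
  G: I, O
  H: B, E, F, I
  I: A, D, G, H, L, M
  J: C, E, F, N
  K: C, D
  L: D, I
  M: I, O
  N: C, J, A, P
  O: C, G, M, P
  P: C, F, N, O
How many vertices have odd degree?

Degrees: A:2, B:2, C:6, D:6, E:4, F:4, G:2, H:4, I:6, J:4, K:2, L:2, M:2, N:4, O:4, P:4
Odd-degree vertices: none.

0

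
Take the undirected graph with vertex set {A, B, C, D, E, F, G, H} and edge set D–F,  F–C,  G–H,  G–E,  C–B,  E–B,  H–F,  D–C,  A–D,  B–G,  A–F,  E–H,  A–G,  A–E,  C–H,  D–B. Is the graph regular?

Yes

Degrees: A:4, B:4, C:4, D:4, E:4, F:4, G:4, H:4
Every vertex has degree 4, so the graph is 4-regular.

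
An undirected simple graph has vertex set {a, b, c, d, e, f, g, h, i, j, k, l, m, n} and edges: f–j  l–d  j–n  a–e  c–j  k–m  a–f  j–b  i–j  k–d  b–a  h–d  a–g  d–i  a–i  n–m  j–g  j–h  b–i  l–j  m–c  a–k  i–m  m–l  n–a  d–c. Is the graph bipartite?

The cycle b-i-j-b has length 3, which is odd, so the graph is not bipartite.

No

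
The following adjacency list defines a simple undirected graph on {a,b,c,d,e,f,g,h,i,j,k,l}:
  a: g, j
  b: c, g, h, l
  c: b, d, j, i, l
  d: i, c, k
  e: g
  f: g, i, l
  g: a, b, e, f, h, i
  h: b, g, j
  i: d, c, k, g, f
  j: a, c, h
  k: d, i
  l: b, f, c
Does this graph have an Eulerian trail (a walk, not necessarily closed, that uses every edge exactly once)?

Degrees: a:2, b:4, c:5, d:3, e:1, f:3, g:6, h:3, i:5, j:3, k:2, l:3
Odd-degree vertices: c, d, e, f, h, i, j, l (8 total).
With 8 odd-degree vertices (more than two), no single trail can use every edge.

No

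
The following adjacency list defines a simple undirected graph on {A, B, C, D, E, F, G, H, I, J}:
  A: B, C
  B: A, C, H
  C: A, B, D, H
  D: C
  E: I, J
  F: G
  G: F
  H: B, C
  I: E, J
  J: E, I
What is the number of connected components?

Component: {F, G}
Component: {E, I, J}
Component: {A, B, C, D, H}

3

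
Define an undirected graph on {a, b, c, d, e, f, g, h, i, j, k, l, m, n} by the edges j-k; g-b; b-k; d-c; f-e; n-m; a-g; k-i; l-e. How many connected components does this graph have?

5

Component: {h}
Component: {c, d}
Component: {m, n}
Component: {e, f, l}
Component: {a, b, g, i, j, k}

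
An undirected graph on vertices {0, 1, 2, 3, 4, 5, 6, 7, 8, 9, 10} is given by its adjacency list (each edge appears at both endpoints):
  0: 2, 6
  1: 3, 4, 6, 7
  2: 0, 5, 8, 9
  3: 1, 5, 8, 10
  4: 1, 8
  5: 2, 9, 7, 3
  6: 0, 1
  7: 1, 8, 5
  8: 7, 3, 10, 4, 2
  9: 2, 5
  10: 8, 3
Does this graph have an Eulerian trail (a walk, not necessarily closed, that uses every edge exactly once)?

Yes

Degrees: 0:2, 1:4, 2:4, 3:4, 4:2, 5:4, 6:2, 7:3, 8:5, 9:2, 10:2
Odd-degree vertices: 7, 8 (2 total).
The non-isolated vertices are connected and exactly 2 have odd degree, so an Eulerian trail exists (from 7 to 8).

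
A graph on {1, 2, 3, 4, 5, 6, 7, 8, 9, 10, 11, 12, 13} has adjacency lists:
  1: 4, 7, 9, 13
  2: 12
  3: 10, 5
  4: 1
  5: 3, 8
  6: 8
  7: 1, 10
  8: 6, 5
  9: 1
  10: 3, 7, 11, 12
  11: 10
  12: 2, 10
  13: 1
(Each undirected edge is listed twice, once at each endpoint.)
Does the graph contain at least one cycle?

No

The graph has 13 vertices, 12 edges, and 1 connected component.
A forest on 13 vertices with 1 component has exactly 12 edges, which matches — so no cycle.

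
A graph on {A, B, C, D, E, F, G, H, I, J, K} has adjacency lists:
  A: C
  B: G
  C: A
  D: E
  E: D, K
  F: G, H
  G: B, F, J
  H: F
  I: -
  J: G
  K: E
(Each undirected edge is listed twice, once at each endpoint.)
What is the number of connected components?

Component: {I}
Component: {A, C}
Component: {D, E, K}
Component: {B, F, G, H, J}

4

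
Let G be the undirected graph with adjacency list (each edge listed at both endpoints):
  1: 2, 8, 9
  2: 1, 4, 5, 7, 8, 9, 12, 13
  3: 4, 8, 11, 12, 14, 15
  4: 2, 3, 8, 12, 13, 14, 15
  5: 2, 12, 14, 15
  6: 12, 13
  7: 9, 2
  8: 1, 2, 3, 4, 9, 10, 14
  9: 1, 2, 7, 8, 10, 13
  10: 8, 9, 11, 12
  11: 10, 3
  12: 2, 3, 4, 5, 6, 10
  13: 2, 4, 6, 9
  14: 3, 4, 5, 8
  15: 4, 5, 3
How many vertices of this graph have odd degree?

Degrees: 1:3, 2:8, 3:6, 4:7, 5:4, 6:2, 7:2, 8:7, 9:6, 10:4, 11:2, 12:6, 13:4, 14:4, 15:3
Odd-degree vertices: 1, 4, 8, 15.

4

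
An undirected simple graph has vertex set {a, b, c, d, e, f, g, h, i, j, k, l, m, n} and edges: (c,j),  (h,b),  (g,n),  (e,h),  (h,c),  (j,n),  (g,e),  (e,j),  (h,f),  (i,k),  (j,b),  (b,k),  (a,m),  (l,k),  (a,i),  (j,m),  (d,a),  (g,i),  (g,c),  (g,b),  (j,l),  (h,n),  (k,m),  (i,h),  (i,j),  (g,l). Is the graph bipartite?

Color {b, c, d, e, f, i, l, m, n} black and {a, g, h, j, k} white. No edge joins two same-colored vertices, so the graph is bipartite.

Yes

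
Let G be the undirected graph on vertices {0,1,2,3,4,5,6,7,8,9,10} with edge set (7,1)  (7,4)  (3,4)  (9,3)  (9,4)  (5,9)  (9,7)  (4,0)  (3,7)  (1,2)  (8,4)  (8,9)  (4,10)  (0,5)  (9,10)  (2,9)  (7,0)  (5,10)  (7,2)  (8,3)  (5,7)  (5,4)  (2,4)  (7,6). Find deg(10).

3

Neighbors of 10: 4, 5, 9.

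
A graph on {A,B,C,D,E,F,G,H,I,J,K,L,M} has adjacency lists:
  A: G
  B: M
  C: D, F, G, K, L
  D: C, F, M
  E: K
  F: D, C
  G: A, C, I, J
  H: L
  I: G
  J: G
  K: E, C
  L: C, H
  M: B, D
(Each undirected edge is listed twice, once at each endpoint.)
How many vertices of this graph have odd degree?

8

Degrees: A:1, B:1, C:5, D:3, E:1, F:2, G:4, H:1, I:1, J:1, K:2, L:2, M:2
Odd-degree vertices: A, B, C, D, E, H, I, J.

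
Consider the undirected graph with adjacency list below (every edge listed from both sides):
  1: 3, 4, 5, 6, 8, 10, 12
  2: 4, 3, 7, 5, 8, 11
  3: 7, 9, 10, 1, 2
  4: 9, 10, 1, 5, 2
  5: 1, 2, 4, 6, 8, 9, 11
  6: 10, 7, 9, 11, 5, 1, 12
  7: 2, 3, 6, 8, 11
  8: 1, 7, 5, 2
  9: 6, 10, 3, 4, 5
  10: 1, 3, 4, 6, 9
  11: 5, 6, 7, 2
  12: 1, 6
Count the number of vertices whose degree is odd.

Degrees: 1:7, 2:6, 3:5, 4:5, 5:7, 6:7, 7:5, 8:4, 9:5, 10:5, 11:4, 12:2
Odd-degree vertices: 1, 3, 4, 5, 6, 7, 9, 10.

8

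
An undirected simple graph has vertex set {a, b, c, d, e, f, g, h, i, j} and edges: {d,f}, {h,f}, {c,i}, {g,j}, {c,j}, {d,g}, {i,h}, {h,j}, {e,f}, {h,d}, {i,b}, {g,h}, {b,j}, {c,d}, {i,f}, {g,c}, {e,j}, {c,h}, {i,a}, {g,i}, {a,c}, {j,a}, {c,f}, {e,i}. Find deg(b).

2

Neighbors of b: i, j.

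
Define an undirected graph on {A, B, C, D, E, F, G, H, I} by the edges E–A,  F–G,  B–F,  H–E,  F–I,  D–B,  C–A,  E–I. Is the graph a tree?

Yes

The graph has 9 vertices and 8 edges.
Connected and |E| = |V| - 1, which characterizes a tree.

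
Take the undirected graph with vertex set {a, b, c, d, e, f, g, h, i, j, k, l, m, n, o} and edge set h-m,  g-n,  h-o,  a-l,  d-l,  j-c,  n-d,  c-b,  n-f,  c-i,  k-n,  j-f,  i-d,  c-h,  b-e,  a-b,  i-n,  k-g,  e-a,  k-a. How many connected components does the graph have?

1

Component: {a, b, c, d, e, f, g, h, i, j, k, l, m, n, o}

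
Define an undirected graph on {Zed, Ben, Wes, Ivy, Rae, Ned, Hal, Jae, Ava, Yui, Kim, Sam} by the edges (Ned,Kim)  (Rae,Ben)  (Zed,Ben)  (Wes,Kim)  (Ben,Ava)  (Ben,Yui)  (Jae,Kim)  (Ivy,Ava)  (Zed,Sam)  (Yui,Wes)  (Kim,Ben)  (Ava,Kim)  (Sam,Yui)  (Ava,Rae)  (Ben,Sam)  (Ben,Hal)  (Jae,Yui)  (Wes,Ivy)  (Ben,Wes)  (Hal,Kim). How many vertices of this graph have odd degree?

2

Degrees: Zed:2, Ben:8, Wes:4, Ivy:2, Rae:2, Ned:1, Hal:2, Jae:2, Ava:4, Yui:4, Kim:6, Sam:3
Odd-degree vertices: Ned, Sam.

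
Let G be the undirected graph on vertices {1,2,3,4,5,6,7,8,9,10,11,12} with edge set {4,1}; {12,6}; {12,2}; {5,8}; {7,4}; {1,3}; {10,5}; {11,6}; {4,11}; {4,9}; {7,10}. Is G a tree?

Yes

|V| = 12, |E| = 11.
It is connected with exactly 11 edges, hence acyclic — it is a tree.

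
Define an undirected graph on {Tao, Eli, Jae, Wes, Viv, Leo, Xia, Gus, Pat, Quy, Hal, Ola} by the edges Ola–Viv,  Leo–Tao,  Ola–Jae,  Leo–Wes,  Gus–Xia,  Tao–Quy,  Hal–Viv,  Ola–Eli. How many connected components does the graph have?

4

Component: {Pat}
Component: {Xia, Gus}
Component: {Tao, Wes, Leo, Quy}
Component: {Eli, Jae, Viv, Hal, Ola}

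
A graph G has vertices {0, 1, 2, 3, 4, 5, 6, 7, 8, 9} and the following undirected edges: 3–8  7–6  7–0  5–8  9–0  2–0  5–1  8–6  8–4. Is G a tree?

Yes

The graph has 10 vertices and 9 edges.
It is connected with exactly 9 edges, hence acyclic — it is a tree.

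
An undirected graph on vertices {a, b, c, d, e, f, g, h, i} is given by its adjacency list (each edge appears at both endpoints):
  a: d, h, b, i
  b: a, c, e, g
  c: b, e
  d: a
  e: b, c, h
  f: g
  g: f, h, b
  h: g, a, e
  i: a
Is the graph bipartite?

The cycle c-e-b-c has length 3, which is odd, so the graph is not bipartite.

No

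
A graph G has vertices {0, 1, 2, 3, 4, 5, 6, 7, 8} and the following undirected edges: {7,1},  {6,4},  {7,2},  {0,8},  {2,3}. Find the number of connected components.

4

Component: {5}
Component: {0, 8}
Component: {4, 6}
Component: {1, 2, 3, 7}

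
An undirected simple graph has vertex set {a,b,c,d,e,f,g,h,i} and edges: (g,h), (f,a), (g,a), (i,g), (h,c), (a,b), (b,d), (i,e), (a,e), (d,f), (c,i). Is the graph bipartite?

A valid 2-coloring puts {b, c, e, f, g} on one side and {a, d, h, i} on the other; every edge crosses between the two sides.

Yes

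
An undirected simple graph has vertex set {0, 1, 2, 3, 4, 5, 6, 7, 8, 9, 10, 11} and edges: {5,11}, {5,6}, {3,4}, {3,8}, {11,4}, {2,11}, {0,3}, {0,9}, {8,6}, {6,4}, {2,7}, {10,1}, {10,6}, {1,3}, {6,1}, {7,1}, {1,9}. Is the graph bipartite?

1-10-6-1 is an odd cycle (length 3), and a bipartite graph can contain only even cycles.

No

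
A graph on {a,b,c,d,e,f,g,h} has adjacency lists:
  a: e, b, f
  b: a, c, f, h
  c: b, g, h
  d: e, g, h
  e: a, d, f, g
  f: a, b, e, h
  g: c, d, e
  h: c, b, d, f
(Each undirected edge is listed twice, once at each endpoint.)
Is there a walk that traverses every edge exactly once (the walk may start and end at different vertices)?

No

Degrees: a:3, b:4, c:3, d:3, e:4, f:4, g:3, h:4
Odd-degree vertices: a, c, d, g (4 total).
An Eulerian trail requires 0 or 2 odd-degree vertices; here there are 4.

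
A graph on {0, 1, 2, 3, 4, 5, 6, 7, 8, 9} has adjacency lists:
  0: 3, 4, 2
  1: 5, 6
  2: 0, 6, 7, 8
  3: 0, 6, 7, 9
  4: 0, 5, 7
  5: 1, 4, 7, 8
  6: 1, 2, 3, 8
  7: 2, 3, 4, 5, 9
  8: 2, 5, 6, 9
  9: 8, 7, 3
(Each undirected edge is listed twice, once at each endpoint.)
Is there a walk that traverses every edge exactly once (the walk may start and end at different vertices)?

Degrees: 0:3, 1:2, 2:4, 3:4, 4:3, 5:4, 6:4, 7:5, 8:4, 9:3
Odd-degree vertices: 0, 4, 7, 9 (4 total).
With 4 odd-degree vertices (more than two), no single trail can use every edge.

No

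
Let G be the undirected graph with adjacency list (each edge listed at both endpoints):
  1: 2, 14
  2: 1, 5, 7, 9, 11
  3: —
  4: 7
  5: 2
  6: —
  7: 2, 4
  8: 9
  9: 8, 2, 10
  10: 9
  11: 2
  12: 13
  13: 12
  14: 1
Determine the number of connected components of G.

Component: {3}
Component: {6}
Component: {12, 13}
Component: {1, 2, 4, 5, 7, 8, 9, 10, 11, 14}

4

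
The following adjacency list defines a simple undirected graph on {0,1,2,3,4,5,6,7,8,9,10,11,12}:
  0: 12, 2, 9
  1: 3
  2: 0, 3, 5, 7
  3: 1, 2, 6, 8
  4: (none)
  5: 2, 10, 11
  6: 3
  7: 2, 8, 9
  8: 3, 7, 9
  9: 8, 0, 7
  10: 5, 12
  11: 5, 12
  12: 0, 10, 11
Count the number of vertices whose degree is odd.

Degrees: 0:3, 1:1, 2:4, 3:4, 4:0, 5:3, 6:1, 7:3, 8:3, 9:3, 10:2, 11:2, 12:3
Odd-degree vertices: 0, 1, 5, 6, 7, 8, 9, 12.

8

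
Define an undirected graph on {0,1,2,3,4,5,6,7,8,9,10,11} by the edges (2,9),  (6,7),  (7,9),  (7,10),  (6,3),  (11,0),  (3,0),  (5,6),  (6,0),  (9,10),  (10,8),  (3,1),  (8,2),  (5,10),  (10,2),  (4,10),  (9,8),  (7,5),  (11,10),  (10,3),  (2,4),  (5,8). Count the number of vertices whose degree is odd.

Degrees: 0:3, 1:1, 2:4, 3:4, 4:2, 5:4, 6:4, 7:4, 8:4, 9:4, 10:8, 11:2
Odd-degree vertices: 0, 1.

2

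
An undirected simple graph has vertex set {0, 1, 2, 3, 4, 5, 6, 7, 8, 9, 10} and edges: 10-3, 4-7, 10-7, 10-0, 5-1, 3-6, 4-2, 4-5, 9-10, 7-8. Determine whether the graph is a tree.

The graph has 11 vertices and 10 edges.
It is connected with exactly 10 edges, hence acyclic — it is a tree.

Yes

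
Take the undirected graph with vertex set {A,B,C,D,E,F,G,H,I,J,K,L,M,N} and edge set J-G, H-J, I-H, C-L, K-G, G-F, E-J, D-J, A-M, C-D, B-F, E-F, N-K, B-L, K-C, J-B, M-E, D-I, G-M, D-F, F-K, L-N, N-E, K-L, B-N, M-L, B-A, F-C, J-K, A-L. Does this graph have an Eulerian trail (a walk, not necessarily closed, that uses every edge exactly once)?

Degrees: A:3, B:5, C:4, D:4, E:4, F:6, G:4, H:2, I:2, J:6, K:6, L:6, M:4, N:4
Odd-degree vertices: A, B (2 total).
The non-isolated vertices are connected and exactly 2 have odd degree, so an Eulerian trail exists (from A to B).

Yes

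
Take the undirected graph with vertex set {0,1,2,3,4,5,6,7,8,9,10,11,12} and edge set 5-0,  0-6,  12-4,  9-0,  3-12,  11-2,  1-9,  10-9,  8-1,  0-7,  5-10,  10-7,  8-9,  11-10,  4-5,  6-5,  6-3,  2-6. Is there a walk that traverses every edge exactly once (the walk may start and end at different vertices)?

Yes

Degrees: 0:4, 1:2, 2:2, 3:2, 4:2, 5:4, 6:4, 7:2, 8:2, 9:4, 10:4, 11:2, 12:2
Odd-degree vertices: none (0 total).
With 0 odd-degree vertices and all edges in one connected piece, an Eulerian trail exists.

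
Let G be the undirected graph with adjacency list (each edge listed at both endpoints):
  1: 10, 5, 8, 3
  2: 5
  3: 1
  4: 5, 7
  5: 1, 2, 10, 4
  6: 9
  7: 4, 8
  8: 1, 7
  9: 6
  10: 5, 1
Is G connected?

Component: {6, 9}
Component: {1, 2, 3, 4, 5, 7, 8, 10}
There are 2 separate components, so the graph is not connected.

No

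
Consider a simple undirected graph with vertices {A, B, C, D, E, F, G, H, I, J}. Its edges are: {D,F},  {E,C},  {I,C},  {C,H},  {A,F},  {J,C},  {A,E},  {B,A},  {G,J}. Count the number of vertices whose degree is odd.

6

Degrees: A:3, B:1, C:4, D:1, E:2, F:2, G:1, H:1, I:1, J:2
Odd-degree vertices: A, B, D, G, H, I.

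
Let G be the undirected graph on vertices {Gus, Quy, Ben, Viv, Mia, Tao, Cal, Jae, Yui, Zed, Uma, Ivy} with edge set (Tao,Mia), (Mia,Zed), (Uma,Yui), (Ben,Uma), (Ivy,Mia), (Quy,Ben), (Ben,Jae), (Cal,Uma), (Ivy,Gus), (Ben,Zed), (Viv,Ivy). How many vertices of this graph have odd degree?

10

Degrees: Gus:1, Quy:1, Ben:4, Viv:1, Mia:3, Tao:1, Cal:1, Jae:1, Yui:1, Zed:2, Uma:3, Ivy:3
Odd-degree vertices: Gus, Quy, Viv, Mia, Tao, Cal, Jae, Yui, Uma, Ivy.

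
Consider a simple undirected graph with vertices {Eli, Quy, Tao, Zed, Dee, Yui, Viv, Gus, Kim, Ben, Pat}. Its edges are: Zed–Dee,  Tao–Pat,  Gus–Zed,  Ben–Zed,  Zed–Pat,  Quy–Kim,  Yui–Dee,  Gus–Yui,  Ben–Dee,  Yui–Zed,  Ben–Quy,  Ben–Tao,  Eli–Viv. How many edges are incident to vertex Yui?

3

Neighbors of Yui: Zed, Dee, Gus.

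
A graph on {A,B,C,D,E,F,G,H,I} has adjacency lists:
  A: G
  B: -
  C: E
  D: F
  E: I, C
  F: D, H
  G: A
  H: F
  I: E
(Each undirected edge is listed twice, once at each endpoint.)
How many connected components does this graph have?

4

Component: {B}
Component: {A, G}
Component: {C, E, I}
Component: {D, F, H}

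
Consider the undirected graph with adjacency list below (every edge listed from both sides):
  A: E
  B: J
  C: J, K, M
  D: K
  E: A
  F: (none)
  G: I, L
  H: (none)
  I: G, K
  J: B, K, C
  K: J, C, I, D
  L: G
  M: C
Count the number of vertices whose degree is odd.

8

Degrees: A:1, B:1, C:3, D:1, E:1, F:0, G:2, H:0, I:2, J:3, K:4, L:1, M:1
Odd-degree vertices: A, B, C, D, E, J, L, M.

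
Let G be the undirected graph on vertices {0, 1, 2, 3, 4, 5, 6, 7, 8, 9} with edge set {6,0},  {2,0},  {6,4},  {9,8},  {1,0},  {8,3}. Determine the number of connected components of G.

4

Component: {5}
Component: {7}
Component: {3, 8, 9}
Component: {0, 1, 2, 4, 6}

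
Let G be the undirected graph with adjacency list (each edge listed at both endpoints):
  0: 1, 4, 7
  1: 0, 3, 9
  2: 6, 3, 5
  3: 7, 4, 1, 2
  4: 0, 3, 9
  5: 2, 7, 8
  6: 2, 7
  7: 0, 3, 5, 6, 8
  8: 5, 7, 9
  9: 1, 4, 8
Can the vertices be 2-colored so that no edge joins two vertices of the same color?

No

5-7-8-5 is an odd cycle (length 3), and a bipartite graph can contain only even cycles.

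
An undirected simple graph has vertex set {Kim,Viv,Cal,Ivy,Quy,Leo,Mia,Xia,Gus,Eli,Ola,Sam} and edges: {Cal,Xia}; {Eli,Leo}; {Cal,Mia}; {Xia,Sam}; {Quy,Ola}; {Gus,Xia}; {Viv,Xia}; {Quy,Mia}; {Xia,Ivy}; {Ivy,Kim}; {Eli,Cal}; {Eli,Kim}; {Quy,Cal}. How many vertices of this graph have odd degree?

Degrees: Kim:2, Viv:1, Cal:4, Ivy:2, Quy:3, Leo:1, Mia:2, Xia:5, Gus:1, Eli:3, Ola:1, Sam:1
Odd-degree vertices: Viv, Quy, Leo, Xia, Gus, Eli, Ola, Sam.

8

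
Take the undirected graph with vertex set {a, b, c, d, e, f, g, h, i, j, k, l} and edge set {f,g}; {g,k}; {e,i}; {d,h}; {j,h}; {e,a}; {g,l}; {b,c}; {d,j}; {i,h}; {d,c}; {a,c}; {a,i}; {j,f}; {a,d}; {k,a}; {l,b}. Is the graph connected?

Yes

A breadth-first search from a visits a, k, i, c, e, d, g, h, b, j, f, l — all 12 vertices — so the graph is connected.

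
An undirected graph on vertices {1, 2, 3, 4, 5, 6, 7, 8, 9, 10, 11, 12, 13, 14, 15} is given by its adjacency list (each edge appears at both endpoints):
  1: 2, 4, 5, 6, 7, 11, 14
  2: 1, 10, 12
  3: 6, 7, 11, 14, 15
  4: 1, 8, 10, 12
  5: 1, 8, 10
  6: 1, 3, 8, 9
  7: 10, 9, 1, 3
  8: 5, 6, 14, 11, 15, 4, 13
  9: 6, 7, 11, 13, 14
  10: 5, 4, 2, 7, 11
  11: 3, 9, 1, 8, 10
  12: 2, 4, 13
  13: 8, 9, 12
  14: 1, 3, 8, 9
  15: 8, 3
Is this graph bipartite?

Yes

A valid 2-coloring puts {2, 4, 5, 6, 7, 11, 13, 14, 15} on one side and {1, 3, 8, 9, 10, 12} on the other; every edge crosses between the two sides.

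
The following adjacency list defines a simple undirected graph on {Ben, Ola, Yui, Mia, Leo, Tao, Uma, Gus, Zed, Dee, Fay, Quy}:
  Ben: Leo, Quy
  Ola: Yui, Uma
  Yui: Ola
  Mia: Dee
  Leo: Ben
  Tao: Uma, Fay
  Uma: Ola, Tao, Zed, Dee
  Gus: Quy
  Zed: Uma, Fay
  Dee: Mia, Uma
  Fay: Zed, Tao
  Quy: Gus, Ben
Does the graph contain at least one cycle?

Yes

|V| = 12, |E| = 11, number of components = 2.
One cycle is Uma-Tao-Fay-Zed-Uma.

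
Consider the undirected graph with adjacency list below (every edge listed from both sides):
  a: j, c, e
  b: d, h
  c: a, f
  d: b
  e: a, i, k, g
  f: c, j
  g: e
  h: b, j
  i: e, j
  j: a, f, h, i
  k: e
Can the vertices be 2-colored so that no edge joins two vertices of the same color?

Yes

Partition the vertices as {b, c, e, j} vs {a, d, f, g, h, i, k}. Each listed edge has one endpoint in each part, so the graph is bipartite.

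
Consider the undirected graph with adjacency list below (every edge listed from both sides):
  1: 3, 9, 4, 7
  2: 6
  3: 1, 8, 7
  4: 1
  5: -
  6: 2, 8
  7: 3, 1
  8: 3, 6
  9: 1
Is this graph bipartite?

7-3-1-7 is an odd cycle (length 3), and a bipartite graph can contain only even cycles.

No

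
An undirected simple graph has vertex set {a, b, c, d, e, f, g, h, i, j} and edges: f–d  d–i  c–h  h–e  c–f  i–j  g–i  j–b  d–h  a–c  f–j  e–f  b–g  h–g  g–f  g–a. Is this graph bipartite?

Partition the vertices as {c, d, e, g, j} vs {a, b, f, h, i}. Each listed edge has one endpoint in each part, so the graph is bipartite.

Yes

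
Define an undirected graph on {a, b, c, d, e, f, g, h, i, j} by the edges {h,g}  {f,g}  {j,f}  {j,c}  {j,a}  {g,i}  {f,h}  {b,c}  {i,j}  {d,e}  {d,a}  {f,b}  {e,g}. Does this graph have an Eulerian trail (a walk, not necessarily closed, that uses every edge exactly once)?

Degrees: a:2, b:2, c:2, d:2, e:2, f:4, g:4, h:2, i:2, j:4
Odd-degree vertices: none (0 total).
With 0 odd-degree vertices and all edges in one connected piece, an Eulerian trail exists.

Yes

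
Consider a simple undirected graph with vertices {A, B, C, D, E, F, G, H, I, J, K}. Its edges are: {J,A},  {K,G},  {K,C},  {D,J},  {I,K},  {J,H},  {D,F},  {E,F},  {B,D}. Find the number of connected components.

Component: {C, G, I, K}
Component: {A, B, D, E, F, H, J}

2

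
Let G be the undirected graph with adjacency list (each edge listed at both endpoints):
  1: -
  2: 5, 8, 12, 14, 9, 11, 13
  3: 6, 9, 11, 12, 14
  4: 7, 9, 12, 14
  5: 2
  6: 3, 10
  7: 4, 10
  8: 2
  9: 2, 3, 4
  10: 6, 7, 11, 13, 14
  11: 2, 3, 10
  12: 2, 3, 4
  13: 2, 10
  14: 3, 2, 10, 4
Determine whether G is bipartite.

Yes

Partition the vertices as {1, 5, 6, 7, 8, 9, 11, 12, 13, 14} vs {2, 3, 4, 10}. Each listed edge has one endpoint in each part, so the graph is bipartite.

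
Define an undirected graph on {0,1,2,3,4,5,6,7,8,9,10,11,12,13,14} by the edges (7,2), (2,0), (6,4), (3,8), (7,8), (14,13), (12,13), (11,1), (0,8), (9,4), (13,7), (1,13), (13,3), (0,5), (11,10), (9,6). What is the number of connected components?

Component: {4, 6, 9}
Component: {0, 1, 2, 3, 5, 7, 8, 10, 11, 12, 13, 14}

2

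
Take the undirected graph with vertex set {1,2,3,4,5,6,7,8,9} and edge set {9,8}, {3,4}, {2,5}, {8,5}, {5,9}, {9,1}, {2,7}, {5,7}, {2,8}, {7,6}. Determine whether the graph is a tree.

The graph has 9 vertices and 10 edges.
It is not connected, so it is not a tree.

No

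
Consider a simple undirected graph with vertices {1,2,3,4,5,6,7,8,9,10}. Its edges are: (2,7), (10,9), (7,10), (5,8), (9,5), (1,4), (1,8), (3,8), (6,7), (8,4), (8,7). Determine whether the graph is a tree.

|V| = 10, |E| = 11.
Connected but with 11 > 9 edges, so it has a cycle and is not a tree.

No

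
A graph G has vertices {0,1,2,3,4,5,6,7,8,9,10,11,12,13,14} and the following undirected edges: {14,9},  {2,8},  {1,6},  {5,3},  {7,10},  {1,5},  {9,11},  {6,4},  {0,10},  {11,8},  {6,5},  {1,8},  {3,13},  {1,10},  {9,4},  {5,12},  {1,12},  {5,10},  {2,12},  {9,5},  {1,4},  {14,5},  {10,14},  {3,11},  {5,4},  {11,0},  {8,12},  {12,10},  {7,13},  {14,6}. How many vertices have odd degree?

Degrees: 0:2, 1:6, 2:2, 3:3, 4:4, 5:8, 6:4, 7:2, 8:4, 9:4, 10:6, 11:4, 12:5, 13:2, 14:4
Odd-degree vertices: 3, 12.

2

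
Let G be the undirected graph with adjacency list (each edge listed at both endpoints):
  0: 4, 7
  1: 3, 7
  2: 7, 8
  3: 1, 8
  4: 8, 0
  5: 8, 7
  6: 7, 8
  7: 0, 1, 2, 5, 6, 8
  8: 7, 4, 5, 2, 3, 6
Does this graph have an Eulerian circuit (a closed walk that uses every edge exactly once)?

Degrees: 0:2, 1:2, 2:2, 3:2, 4:2, 5:2, 6:2, 7:6, 8:6
Every vertex has even degree and the edges form a single connected piece, so an Eulerian circuit exists.

Yes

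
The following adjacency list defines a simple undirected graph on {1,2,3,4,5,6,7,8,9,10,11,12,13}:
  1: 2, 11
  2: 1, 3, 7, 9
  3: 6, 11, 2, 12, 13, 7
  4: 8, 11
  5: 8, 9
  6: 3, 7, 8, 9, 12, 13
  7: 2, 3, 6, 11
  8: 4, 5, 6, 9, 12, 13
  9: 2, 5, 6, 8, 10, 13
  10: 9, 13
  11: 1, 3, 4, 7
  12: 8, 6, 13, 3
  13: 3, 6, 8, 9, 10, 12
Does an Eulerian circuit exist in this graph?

Yes

Degrees: 1:2, 2:4, 3:6, 4:2, 5:2, 6:6, 7:4, 8:6, 9:6, 10:2, 11:4, 12:4, 13:6
Every vertex has even degree and the edges form a single connected piece, so an Eulerian circuit exists.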